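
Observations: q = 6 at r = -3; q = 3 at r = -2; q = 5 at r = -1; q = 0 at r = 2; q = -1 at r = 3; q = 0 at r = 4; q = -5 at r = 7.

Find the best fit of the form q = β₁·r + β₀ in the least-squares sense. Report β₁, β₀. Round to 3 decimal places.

Setting ∂/∂β₁ … = 0 gives: 92·β₁ + 10·β₀ = -67;  10·β₁ + 7·β₀ = 8.
(Σr·r = 92, Σr = 10, Σ1 = 7, Σr·q = -67, Σq = 8.)
det = 92·7 − 10² = 544.
β₁ = ((-67)·7 − 10·8)/544 = -549/544; β₀ = (92·8 − 10·(-67))/544 = 703/272.

β₁ = -1.009, β₀ = 2.585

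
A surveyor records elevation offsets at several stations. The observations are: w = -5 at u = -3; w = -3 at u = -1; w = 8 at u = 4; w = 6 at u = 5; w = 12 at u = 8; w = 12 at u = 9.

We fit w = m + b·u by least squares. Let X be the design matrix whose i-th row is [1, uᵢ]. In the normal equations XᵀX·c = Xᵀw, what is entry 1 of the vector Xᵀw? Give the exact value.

30

Entry 1 ↔ basis 1, so (Xᵀw)_{1} = Σᵢ wᵢ = (1)·(-5) + (1)·(-3) + (1)·(8) + (1)·(6) + (1)·(12) + (1)·(12) = 30.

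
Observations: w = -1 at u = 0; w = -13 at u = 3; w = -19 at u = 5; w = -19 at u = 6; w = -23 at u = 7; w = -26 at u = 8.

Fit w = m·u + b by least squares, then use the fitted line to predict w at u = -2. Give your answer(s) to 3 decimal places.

ŵ = 3.720

Setting ∂/∂m … = 0 gives: 183·m + 29·b = -617;  29·m + 6·b = -101.
(Σu·u = 183, Σu = 29, Σ1 = 6, Σu·w = -617, Σw = -101.)
Δ = 183·6 − 29² = 257.
m = ((-617)·6 − 29·(-101))/257 = -773/257; b = (183·(-101) − 29·(-617))/257 = -590/257.
At u = -2: ŵ = (-773/257)·(-2) + (-590/257)·(1) = 956/257.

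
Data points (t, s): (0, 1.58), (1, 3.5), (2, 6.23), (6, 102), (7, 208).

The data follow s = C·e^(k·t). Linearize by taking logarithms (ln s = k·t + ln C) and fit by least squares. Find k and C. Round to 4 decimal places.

k = 0.6912, C = 1.6301

Linearized form: ln s = k·t + ln C. From the 5 transformed points,
XᵀX = [[90.0000, 16.0000]; [16.0000, 5]], rhs = [70.0241, 13.5021]ᵀ  (here Σt = 16.0000, Σ(t)² = 90.0000, Σln s = 13.5021, Σt·ln s = 70.0241).
Solving (det = 194.0000): k = 0.69117, ln C = 0.48866, so C = exp(0.48866) = 1.63014.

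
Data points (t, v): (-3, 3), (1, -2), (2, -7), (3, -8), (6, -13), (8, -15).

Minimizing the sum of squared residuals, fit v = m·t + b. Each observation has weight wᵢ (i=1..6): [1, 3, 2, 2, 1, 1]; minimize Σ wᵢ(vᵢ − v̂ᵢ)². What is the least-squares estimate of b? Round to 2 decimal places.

Entries of AᵀWA: Σwᵢ·t·t = 138, Σwᵢ·t = 24, Σwᵢ·1 = 10.
Right-hand side: Σwᵢ·t·v = -289, Σwᵢ·v = -61.
AᵀWA·[m, b]ᵀ = AᵀWv becomes [[138, 24]; [24, 10]]·[m, b]ᵀ = [-289, -61]ᵀ.
Eliminating b: 10·(row 1) − 24·(row 2) gives 804·m = 10·(-289) − 24·(-61) = -1426, so m = -713/402.
Then b = ((-61) − 24·(-713/402))/10 = -247/134.

b = -1.84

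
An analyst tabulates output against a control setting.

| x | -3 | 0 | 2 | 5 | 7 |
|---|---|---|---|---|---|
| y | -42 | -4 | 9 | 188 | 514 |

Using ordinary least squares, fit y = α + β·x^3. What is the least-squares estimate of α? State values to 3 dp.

α = -2.343

With design matrix A, AᵀA = [[5, 449]; [449, 134067]] and Aᵀy = [665, 201008]ᵀ.
det = 5·134067 − 449² = 468734.
α = (665·134067 − 449·201008)/468734 = -1098037/468734; β = (5·201008 − 449·665)/468734 = 706455/468734.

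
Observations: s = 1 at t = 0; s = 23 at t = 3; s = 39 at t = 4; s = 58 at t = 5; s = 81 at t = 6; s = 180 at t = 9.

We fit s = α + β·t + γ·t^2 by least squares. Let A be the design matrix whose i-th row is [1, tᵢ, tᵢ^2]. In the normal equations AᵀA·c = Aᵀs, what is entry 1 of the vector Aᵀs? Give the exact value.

Entry 1 ↔ basis 1, so (Aᵀs)_{1} = Σᵢ sᵢ = (1)·(1) + (1)·(23) + (1)·(39) + (1)·(58) + (1)·(81) + (1)·(180) = 382.

382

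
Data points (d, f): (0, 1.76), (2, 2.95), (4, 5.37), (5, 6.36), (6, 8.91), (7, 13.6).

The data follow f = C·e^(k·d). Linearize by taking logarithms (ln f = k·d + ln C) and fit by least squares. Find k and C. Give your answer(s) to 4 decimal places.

Linearized form: ln f = k·d + ln C. From the 6 transformed points,
Σd = 24.0000, Σ(d)² = 130.0000, Σln f = 9.9752, Σd·ln f = 49.5306.
Equations: 130.0000·k + 24.0000·ln C = 49.5306;  24.0000·k + 6·ln C = 9.9752.
Slope k = (n·Σd·ln f − Σd·Σln f)/(n·Σ(d)² − (Σd)²) = (6·49.5306 − 24.0000·9.9752)/204.0000 = 0.28323; ln C = (Σln f − k·Σd)/n = 0.52963, so C = exp(0.52963) = 1.69830.

k = 0.2832, C = 1.6983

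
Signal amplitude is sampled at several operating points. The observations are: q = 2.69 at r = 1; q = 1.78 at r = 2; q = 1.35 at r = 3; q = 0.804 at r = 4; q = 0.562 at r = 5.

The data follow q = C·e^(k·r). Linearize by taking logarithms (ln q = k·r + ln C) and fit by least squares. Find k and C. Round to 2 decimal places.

k = -0.39, C = 4.02

Taking logs, ln q = k·r + ln C, so regress ln q on r.
Over the data: Σr = 15.0000, Σ(r)² = 55.0000, Σln q = 1.0718, Σr·ln q = -0.7108.
Normal system: [[55.0000, 15.0000]; [15.0000, 5]]·[k, ln C]ᵀ = [-0.7108, 1.0718]ᵀ.
Δ = 55.0000·5 − (15.0000)² = 50.0000; k = (-0.7108·5 − 15.0000·1.0718)/50.0000 = -0.39264, ln C = (55.0000·1.0718 − 15.0000·-0.7108)/50.0000 = 1.39228, so C = exp(1.39228) = 4.02400.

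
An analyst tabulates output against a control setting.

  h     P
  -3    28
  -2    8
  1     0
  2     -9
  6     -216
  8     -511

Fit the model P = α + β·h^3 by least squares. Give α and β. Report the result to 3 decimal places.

α = 0.208, β = -0.999

Setting ∂/∂α … = 0 gives: 6·α + 702·β = -700;  702·α + 309658·β = -309180.
(Σ1 = 6, Σh^3 = 702, Σh^3·h^3 = 309658, ΣP = -700, Σh^3·P = -309180.)
Eliminating β: 309658·(row 1) − 702·(row 2) gives 1365144·α = 309658·(-700) − 702·(-309180) = 283760, so α = 35470/170643.
Then β = ((-309180) − 702·(35470/170643))/309658 = -56820/56881.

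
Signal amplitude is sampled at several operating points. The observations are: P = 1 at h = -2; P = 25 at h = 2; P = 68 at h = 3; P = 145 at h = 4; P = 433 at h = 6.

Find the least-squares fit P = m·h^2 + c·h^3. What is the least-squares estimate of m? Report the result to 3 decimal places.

m = 3.162

From the data, Σh^2·h^2 = 1665, Σh^2·h^3 = 9043, Σh^3·h^3 = 51609.
Moment sums: Σh^2·P = 18624, Σh^3·P = 104836.
Normal equations: [[1665, 9043]; [9043, 51609]]·[m, c]ᵀ = [18624, 104836]ᵀ.
Determinant 1665·51609 − 9043² = 4153136.
m = (18624·51609 − 9043·104836)/4153136 = 3283517/1038284; c = (1665·104836 − 9043·18624)/4153136 = 1533777/1038284.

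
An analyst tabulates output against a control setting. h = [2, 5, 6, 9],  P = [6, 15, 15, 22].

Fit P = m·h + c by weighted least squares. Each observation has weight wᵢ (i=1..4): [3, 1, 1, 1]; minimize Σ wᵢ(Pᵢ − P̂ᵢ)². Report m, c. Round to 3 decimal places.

MᵀWM·[m, c]ᵀ = MᵀWP reads: 154·m + 26·c = 399;  26·m + 6·c = 70.
Eliminating c: 6·(row 1) − 26·(row 2) gives 248·m = 6·399 − 26·70 = 574, so m = 287/124.
Then c = (70 − 26·(287/124))/6 = 203/124.

m = 2.315, c = 1.637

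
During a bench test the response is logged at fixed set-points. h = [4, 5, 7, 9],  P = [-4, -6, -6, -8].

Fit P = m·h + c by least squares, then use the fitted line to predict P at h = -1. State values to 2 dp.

Entries of XᵀX: Σh·h = 171, Σh = 25, Σ1 = 4.
For XᵀP: Σh·P = -160, ΣP = -24.
Normal equations: [[171, 25]; [25, 4]]·[m, c]ᵀ = [-160, -24]ᵀ.
Δ = 171·4 − 25² = 59.
m = ((-160)·4 − 25·(-24))/59 = -40/59; c = (171·(-24) − 25·(-160))/59 = -104/59.
At h = -1: P̂ = (-40/59)·(-1) + (-104/59)·(1) = -64/59.

P̂ = -1.08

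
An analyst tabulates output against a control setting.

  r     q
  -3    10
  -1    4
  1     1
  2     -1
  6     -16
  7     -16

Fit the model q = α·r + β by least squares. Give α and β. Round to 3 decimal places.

AᵀA·[α, β]ᵀ = Aᵀq reads: 100·α + 12·β = -243;  12·α + 6·β = -18.
Eliminating β: 6·(row 1) − 12·(row 2) gives 456·α = 6·(-243) − 12·(-18) = -1242, so α = -207/76.
Then β = ((-18) − 12·(-207/76))/6 = 93/38.

α = -2.724, β = 2.447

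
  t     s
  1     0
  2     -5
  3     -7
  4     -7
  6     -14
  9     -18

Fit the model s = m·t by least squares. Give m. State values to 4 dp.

m = -2.0748

Normal-equation sums: Σt·t = 147.
And Σt·s = -305.
So AᵀA·[m]ᵀ = Aᵀs: [[147]]·[m]ᵀ = [-305]ᵀ.
Hence m = -305 / 147 ≈ -2.07483.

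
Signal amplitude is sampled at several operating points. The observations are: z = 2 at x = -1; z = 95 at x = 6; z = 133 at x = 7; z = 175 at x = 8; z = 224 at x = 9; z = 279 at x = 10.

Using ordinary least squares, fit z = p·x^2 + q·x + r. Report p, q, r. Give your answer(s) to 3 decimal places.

p = 2.960, q = -1.467, r = -2.432

Forming AᵀA = [[24355, 2799, 331]; [2799, 331, 39]; [331, 39, 6]] and Aᵀz = [67183, 7705, 908]ᵀ gives AᵀA·[p, q, r]ᵀ = Aᵀz.
Row-reducing yields p = 94297/31856, q = -233609/159280, r = -24214/9955.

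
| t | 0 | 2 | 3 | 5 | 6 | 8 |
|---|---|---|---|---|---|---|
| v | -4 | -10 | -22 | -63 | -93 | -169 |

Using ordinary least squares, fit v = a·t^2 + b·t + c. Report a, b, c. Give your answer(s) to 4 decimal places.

a = -2.9286, b = 2.7857, c = -3.9524

The normal system MᵀM·[a, b, c]ᵀ = Mᵀv is [[6114, 888, 138]; [888, 138, 24]; [138, 24, 6]]·[a, b, c]ᵀ = [-15977, -2311, -361]ᵀ.
Row-reducing yields a = -41/14, b = 39/14, c = -83/21.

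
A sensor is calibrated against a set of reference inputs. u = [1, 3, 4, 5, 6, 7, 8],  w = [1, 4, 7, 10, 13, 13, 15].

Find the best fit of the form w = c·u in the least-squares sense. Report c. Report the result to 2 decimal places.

c = 1.90

From the data, Σu·u = 200.
And Σu·w = 380.
c = 380/200 = 1.9.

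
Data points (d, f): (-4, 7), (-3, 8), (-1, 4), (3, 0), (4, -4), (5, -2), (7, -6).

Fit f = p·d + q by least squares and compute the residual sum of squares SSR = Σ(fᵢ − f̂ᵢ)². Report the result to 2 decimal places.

SSR = 8.80

Setting ∂/∂p … = 0 gives: 125·p + 11·q = -124;  11·p + 7·q = 7.
(Σd·d = 125, Σd = 11, Σ1 = 7, Σd·f = -124, Σf = 7.)
Determinant 125·7 − 11² = 754.
p = ((-124)·7 − 11·7)/754 = -945/754; q = (125·7 − 11·(-124))/754 = 2239/754.
Residuals: -57/58, 479/377, -84/377, 298/377, -1475/754, 489/377, -74/377; SSR = 6637/754.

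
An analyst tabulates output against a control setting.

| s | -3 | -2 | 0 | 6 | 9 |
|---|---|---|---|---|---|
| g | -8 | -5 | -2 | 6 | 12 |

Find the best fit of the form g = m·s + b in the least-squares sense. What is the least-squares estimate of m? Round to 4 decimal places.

Compute the Gram sums: Σs·s = 130, Σs = 10, Σ1 = 5.
Right-hand side: Σs·g = 178, Σg = 3.
det = 130·5 − 10² = 550.
m = (178·5 − 10·3)/550 = 86/55; b = (130·3 − 10·178)/550 = -139/55.

m = 1.5636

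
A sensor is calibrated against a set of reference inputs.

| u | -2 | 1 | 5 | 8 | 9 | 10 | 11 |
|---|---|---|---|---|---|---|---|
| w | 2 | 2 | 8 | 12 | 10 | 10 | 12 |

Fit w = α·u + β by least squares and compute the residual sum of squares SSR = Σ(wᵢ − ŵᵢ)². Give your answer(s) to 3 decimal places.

SSR = 12.000

Entries of AᵀA: Σu·u = 396, Σu = 42, Σ1 = 7.
Moment sums: Σu·w = 456, Σw = 56.
Determinant 396·7 − 42² = 1008.
α = (456·7 − 42·56)/1008 = 5/6; β = (396·56 − 42·456)/1008 = 3.
Residuals: 2/3, -11/6, 5/6, 7/3, -1/2, -4/3, -1/6; SSR = 12.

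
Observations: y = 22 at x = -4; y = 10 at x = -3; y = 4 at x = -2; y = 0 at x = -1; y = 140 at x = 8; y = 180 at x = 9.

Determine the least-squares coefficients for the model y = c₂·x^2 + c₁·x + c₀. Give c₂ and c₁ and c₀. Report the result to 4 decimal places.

Setting ∂/∂c₂ … = 0 gives: 11011·c₂ + 1141·c₁ + 175·c₀ = 23998;  1141·c₂ + 175·c₁ + 7·c₀ = 2614;  175·c₂ + 7·c₁ + 6·c₀ = 356.
Solving the 3×3 system (Gaussian elimination) gives c₂ = 687/350, c₁ = 8303/3850, c₀ = -119/275.

c₂ = 1.9629, c₁ = 2.1566, c₀ = -0.4327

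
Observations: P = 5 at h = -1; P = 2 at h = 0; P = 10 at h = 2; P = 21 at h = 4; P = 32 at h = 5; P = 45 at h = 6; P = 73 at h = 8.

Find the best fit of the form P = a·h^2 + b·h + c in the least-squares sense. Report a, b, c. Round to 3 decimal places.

a = 1.018, b = 0.584, c = 3.614

From the data, Σh^2·h^2 = 6290, Σh^2·h = 924, Σh^2 = 146, Σh·h = 146, Σh = 24, Σ1 = 7.
Moment sums: Σh^2·P = 7473, Σh·P = 1113, ΣP = 188.
So AᵀA·[a, b, c]ᵀ = AᵀP: [[6290, 924, 146]; [924, 146, 24]; [146, 24, 7]]·[a, b, c]ᵀ = [7473, 1113, 188]ᵀ.
Inverting the 3×3 Gram matrix, [a, b, c]ᵀ = [13979/13726, 8013/13726, 24803/6863]ᵀ.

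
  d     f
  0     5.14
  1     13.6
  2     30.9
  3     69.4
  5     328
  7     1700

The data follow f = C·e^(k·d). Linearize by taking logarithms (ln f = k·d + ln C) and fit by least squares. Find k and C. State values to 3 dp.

k = 0.817, C = 5.701

Linearized form: ln f = k·d + ln C. From the 6 transformed points,
Σd = 18.0000, Σ(d)² = 88.0000, Σln f = 25.1492, Σd·ln f = 103.2250.
Normal system: [[88.0000, 18.0000]; [18.0000, 6]]·[k, ln C]ᵀ = [103.2250, 25.1492]ᵀ.
Slope k = (n·Σd·ln f − Σd·Σln f)/(n·Σ(d)² − (Σd)²) = (6·103.2250 − 18.0000·25.1492)/204.0000 = 0.81699; ln C = (Σln f − k·Σd)/n = 1.74057, so C = exp(1.74057) = 5.70060.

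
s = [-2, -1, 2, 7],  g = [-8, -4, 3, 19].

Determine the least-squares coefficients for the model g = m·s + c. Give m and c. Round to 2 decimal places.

m = 2.94, c = -1.91

AᵀA·[m, c]ᵀ = Aᵀg reads: 58·m + 6·c = 159;  6·m + 4·c = 10.
Eliminating c: 4·(row 1) − 6·(row 2) gives 196·m = 4·159 − 6·10 = 576, so m = 144/49.
Then c = (10 − 6·(144/49))/4 = -187/98.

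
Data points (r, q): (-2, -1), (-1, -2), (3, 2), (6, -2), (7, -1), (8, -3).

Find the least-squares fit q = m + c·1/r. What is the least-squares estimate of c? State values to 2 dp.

Compute the Gram sums: Σ1 = 6, Σ1/r = -41/56, Σ1/r·1/r = 40217/28224.
Moment sums: Σq = -7, Σ1/r·q = 389/168.
So MᵀM·[m, c]ᵀ = Mᵀq: [[6, -41/56]; [-41/56, 40217/28224]]·[m, c]ᵀ = [-7, 389/168]ᵀ.
det = 6·(40217/28224) − (-41/56)² = 75391/9408.
m = ((-7)·(40217/28224) − (-41/56)·(389/168))/(75391/9408) = -233672/226173; c = (6·(389/168) − (-41/56)·(-7))/(75391/9408) = 82488/75391.

c = 1.09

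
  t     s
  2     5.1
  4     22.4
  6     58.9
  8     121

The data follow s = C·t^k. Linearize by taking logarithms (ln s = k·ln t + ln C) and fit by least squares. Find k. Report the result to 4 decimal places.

k = 2.2762

Linearized form: ln s = k·ln t + ln C. From the 4 transformed points,
AᵀA = [[9.9367, 5.9506]; [5.9506, 4]], rhs = [22.7149, 13.6099]ᵀ  (here Σln t = 5.9506, Σ(ln t)² = 9.9367, Σln s = 13.6099, Σln t·ln s = 22.7149).
Solving (det = 4.3368): k = 2.27623, ln C = 0.01622.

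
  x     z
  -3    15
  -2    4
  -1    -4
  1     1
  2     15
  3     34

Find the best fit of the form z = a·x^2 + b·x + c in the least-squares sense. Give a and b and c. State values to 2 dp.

a = 3.22, b = 3.00, c = -4.21

Forming AᵀA = [[196, 0, 28]; [0, 28, 0]; [28, 0, 6]] and Aᵀz = [514, 84, 65]ᵀ gives AᵀA·[a, b, c]ᵀ = Aᵀz.
Row-reducing yields a = 158/49, b = 3, c = -59/14.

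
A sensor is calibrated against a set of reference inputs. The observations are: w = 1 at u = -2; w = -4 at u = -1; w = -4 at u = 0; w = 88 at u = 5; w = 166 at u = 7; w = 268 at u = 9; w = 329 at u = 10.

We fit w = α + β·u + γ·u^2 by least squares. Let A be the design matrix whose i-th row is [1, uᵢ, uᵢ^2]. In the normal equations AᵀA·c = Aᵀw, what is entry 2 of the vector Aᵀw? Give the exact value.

Entry 2 ↔ basis u, so (Aᵀw)_{2} = Σᵢ (u)·wᵢ = (-2)·(1) + (-1)·(-4) + (0)·(-4) + (5)·(88) + (7)·(166) + (9)·(268) + (10)·(329) = 7306.

7306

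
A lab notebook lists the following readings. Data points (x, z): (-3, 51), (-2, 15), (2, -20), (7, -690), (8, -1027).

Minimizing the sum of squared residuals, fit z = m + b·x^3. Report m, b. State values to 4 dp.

m = -2.7504, b = -2.0015

The normal equations are: 5·m + 828·b = -1671;  828·m + 380650·b = -764151.
Δ = 5·380650 − 828² = 1217666.
m = ((-1671)·380650 − 828·(-764151))/1217666 = -72807/26471; b = (5·(-764151) − 828·(-1671))/1217666 = -2437167/1217666.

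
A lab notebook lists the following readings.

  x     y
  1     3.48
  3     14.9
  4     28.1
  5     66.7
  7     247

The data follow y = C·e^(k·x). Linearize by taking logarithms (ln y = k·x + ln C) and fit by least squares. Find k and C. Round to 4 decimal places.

k = 0.7143, C = 1.7187

Taking logs, ln y = k·x + ln C, so regress ln y on x.
XᵀX = [[100.0000, 20.0000]; [20.0000, 5]], rhs = [82.2609, 16.9938]ᵀ  (here Σx = 20.0000, Σ(x)² = 100.0000, Σln y = 16.9938, Σx·ln y = 82.2609).
Δ = 100.0000·5 − (20.0000)² = 100.0000; k = (82.2609·5 − 20.0000·16.9938)/100.0000 = 0.71430, ln C = (100.0000·16.9938 − 20.0000·82.2609)/100.0000 = 0.54157, so C = exp(0.54157) = 1.71870.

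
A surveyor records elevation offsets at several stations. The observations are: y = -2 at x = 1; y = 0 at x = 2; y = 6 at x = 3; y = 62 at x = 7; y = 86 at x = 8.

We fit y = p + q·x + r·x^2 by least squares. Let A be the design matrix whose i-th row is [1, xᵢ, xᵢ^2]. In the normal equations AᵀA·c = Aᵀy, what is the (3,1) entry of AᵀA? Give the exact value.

Row 3 ↔ basis x^2, column 1 ↔ basis 1, so (AᵀA)_{3,1} = Σᵢ x^2 = (1)·(1) + (4)·(1) + (9)·(1) + (49)·(1) + (64)·(1) = 127.

127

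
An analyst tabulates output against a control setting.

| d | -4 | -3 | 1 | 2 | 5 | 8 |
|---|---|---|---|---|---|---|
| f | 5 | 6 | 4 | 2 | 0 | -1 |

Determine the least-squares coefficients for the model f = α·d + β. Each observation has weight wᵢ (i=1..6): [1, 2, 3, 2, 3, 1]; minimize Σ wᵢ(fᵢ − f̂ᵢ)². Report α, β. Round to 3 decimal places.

Setting ∂/∂α … = 0 gives: 184·α + 20·β = -44;  20·α + 12·β = 32.
Δ = 184·12 − 20² = 1808.
α = ((-44)·12 − 20·32)/1808 = -73/113; β = (184·32 − 20·(-44))/1808 = 423/113.

α = -0.646, β = 3.743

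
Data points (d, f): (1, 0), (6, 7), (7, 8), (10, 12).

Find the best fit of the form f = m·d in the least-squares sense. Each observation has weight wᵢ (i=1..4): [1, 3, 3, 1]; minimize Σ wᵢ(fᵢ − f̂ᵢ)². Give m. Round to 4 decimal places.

m = 1.1629

Entries of XᵀWX: Σwᵢ·d·d = 356.
For XᵀWf: Σwᵢ·d·f = 414.
So XᵀWX·[m]ᵀ = XᵀWf: [[356]]·[m]ᵀ = [414]ᵀ.
Hence m = 414 / 356 ≈ 1.16292.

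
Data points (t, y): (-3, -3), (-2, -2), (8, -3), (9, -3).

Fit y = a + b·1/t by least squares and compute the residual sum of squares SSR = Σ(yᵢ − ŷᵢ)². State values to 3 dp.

SSR = 0.340

The normal equations are: 4·a + (-43/72)·b = -11;  (-43/72)·a + (2017/5184)·b = 31/24.
(Σ1 = 4, Σ1/t = -43/72, Σ1/t·1/t = 2017/5184, Σy = -11, Σ1/t·y = 31/24.)
det = 4·(2017/5184) − (-43/72)² = 691/576.
a = ((-11)·(2017/5184) − (-43/72)·(31/24))/(691/576) = -18188/6219; b = (4·(31/24) − (-43/72)·(-11))/(691/576) = -808/691.
Residuals: -2893/6219, 2114/6219, 440/6219, 113/2073; SSR = 2114/6219.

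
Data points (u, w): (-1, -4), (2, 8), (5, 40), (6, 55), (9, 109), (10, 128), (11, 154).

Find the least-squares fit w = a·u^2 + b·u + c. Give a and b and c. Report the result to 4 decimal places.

a = 0.9576, b = 3.5857, c = -1.8539

Forming MᵀM = [[33140, 3408, 368]; [3408, 368, 42]; [368, 42, 7]] and Mᵀw = [43271, 4505, 490]ᵀ gives MᵀM·[a, b, c]ᵀ = Mᵀw.
Inverting the 3×3 Gram matrix, [a, b, c]ᵀ = [268233/280124, 1004435/280124, -259661/140062]ᵀ.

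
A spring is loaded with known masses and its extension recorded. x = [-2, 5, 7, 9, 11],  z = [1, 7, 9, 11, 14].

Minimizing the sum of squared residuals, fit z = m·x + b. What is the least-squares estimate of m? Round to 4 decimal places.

m = 0.9700

Normal-equation sums: Σx·x = 280, Σx = 30, Σ1 = 5.
And Σx·z = 349, Σz = 42.
Eliminating b: 5·(row 1) − 30·(row 2) gives 500·m = 5·349 − 30·42 = 485, so m = 97/100.
Then b = (42 − 30·(97/100))/5 = 129/50.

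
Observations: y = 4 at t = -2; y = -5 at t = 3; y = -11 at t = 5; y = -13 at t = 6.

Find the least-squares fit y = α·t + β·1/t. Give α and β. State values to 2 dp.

Compute the Gram sums: Σt·t = 74, Σt·1/t = 4, Σ1/t·1/t = 193/450.
And Σt·y = -156, Σ1/t·y = -241/30.
Eliminating β: (193/450)·(row 1) − 4·(row 2) gives (3541/225)·α = (193/450)·(-156) − 4·(-241/30) = -2608/75, so α = -7824/3541.
Then β = ((-241/30) − 4·(-7824/3541))/(193/450) = 6645/3541.

α = -2.21, β = 1.88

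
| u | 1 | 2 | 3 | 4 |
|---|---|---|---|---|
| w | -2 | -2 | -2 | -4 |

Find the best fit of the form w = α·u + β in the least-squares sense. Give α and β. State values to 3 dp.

AᵀA·[α, β]ᵀ = Aᵀw reads: 30·α + 10·β = -28;  10·α + 4·β = -10.
Δ = 30·4 − 10² = 20.
α = ((-28)·4 − 10·(-10))/20 = -3/5; β = (30·(-10) − 10·(-28))/20 = -1.

α = -0.600, β = -1.000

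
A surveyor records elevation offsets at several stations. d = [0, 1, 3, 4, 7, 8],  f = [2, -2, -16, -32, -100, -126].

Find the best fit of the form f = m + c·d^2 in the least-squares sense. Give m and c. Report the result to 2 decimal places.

With design matrix M, MᵀM = [[6, 139]; [139, 6835]] and Mᵀf = [-274, -13622]ᵀ.
Δ = 6·6835 − 139² = 21689.
m = ((-274)·6835 − 139·(-13622))/21689 = 20668/21689; c = (6·(-13622) − 139·(-274))/21689 = -43646/21689.

m = 0.95, c = -2.01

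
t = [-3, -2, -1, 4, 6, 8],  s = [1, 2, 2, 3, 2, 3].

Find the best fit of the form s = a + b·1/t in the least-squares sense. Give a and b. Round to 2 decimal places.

a = 2.33, b = 0.78

The normal equations are: 6·a + (-31/24)·b = 13;  (-31/24)·a + (845/576)·b = -15/8.
Eliminating b: (845/576)·(row 1) − (-31/24)·(row 2) gives (4109/576)·a = (845/576)·13 − (-31/24)·(-15/8) = 4795/288, so a = 1370/587.
Then b = ((-15/8) − (-31/24)·(1370/587))/(845/576) = 456/587.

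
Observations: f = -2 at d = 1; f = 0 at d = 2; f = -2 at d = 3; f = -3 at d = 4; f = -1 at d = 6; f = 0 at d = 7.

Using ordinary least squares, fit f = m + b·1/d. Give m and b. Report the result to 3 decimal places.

m = -1.031, b = -0.759

Normal-equation sums: Σ1 = 6, Σ1/d = 67/28, Σ1/d·1/d = 10385/7056.
And Σf = -8, Σ1/d·f = -43/12.
AᵀA·[m, b]ᵀ = Aᵀf becomes [[6, 67/28]; [67/28, 10385/7056]]·[m, b]ᵀ = [-8, -43/12]ᵀ.
Eliminating b: (10385/7056)·(row 1) − (67/28)·(row 2) gives (7303/2352)·m = (10385/7056)·(-8) − (67/28)·(-43/12) = -22579/7056, so m = -337/327.
Then b = ((-43/12) − (67/28)·(-337/327))/(10385/7056) = -5544/7303.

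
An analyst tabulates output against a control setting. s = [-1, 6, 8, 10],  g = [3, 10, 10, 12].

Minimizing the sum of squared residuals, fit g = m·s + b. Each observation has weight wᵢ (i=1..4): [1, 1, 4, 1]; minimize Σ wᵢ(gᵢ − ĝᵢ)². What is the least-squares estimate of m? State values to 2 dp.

m = 0.78

Normal-equation sums: Σwᵢ·s·s = 393, Σwᵢ·s = 47, Σwᵢ·1 = 7.
Right-hand side: Σwᵢ·s·g = 497, Σwᵢ·g = 65.
Normal equations: [[393, 47]; [47, 7]]·[m, b]ᵀ = [497, 65]ᵀ.
det = 393·7 − 47² = 542.
m = (497·7 − 47·65)/542 = 212/271; b = (393·65 − 47·497)/542 = 1093/271.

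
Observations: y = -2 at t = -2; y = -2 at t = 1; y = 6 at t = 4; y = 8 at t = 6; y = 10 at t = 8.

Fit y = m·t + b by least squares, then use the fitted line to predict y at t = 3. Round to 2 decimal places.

ŷ = 3.46

Entries of XᵀX: Σt·t = 121, Σt = 17, Σ1 = 5.
Moment sums: Σt·y = 154, Σy = 20.
So XᵀX·[m, b]ᵀ = Xᵀy: [[121, 17]; [17, 5]]·[m, b]ᵀ = [154, 20]ᵀ.
Eliminating b: 5·(row 1) − 17·(row 2) gives 316·m = 5·154 − 17·20 = 430, so m = 215/158.
Then b = (20 − 17·(215/158))/5 = -99/158.
At t = 3: ŷ = (215/158)·(3) + (-99/158)·(1) = 273/79.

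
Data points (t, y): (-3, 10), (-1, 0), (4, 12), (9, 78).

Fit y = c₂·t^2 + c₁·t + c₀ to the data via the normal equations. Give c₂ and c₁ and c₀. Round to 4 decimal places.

c₂ = 1.0749, c₁ = -0.7895, c₀ = -1.9758

Normal-equation sums: Σt^2·t^2 = 6899, Σt^2·t = 765, Σt^2 = 107, Σt·t = 107, Σt = 9, Σ1 = 4.
And Σt^2·y = 6600, Σt·y = 720, Σy = 100.
AᵀA·[c₂, c₁, c₀]ᵀ = Aᵀy becomes [[6899, 765, 107]; [765, 107, 9]; [107, 9, 4]]·[c₂, c₁, c₀]ᵀ = [6600, 720, 100]ᵀ.
Inverting the 3×3 Gram matrix, [c₂, c₁, c₀]ᵀ = [8099/7535, -5949/7535, -14888/7535]ᵀ.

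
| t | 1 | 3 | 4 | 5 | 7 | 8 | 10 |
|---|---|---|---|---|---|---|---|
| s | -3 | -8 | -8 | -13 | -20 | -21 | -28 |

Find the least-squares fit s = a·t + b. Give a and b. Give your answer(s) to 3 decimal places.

The normal equations are: 264·a + 38·b = -712;  38·a + 7·b = -101.
Δ = 264·7 − 38² = 404.
a = ((-712)·7 − 38·(-101))/404 = -573/202; b = (264·(-101) − 38·(-712))/404 = 98/101.

a = -2.837, b = 0.970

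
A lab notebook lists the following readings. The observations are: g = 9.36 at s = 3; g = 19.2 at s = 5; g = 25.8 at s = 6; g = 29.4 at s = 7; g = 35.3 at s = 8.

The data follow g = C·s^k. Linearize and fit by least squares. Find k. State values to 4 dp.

k = 1.3593

With ln gᵢ as the transformed response and ln sᵢ as the regressor:
Σln s = 8.5252, Σ(ln s)² = 15.1183, Σln g = 15.3866, Σln s·ln g = 27.0266.
Equations: 15.1183·k + 8.5252·ln C = 27.0266;  8.5252·k + 5·ln C = 15.3866.
Solving (det = 2.9130): k = 1.35932, ln C = 0.75963.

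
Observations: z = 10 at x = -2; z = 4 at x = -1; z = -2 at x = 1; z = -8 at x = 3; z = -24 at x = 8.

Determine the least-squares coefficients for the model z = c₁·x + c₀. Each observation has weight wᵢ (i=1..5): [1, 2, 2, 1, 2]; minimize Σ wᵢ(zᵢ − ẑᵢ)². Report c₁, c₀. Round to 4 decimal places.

The normal system AᵀWA·[c₁, c₀]ᵀ = AᵀWz is [[145, 17]; [17, 8]]·[c₁, c₀]ᵀ = [-440, -42]ᵀ.
det = 145·8 − 17² = 871.
c₁ = ((-440)·8 − 17·(-42))/871 = -2806/871; c₀ = (145·(-42) − 17·(-440))/871 = 1390/871.

c₁ = -3.2216, c₀ = 1.5959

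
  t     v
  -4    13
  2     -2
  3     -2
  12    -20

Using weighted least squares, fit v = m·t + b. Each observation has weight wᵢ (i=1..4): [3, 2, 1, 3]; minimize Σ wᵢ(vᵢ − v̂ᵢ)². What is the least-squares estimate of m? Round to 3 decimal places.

The normal equations are: 497·m + 31·b = -890;  31·m + 9·b = -27.
Eliminating b: 9·(row 1) − 31·(row 2) gives 3512·m = 9·(-890) − 31·(-27) = -7173, so m = -7173/3512.
Then b = ((-27) − 31·(-7173/3512))/9 = 14171/3512.

m = -2.042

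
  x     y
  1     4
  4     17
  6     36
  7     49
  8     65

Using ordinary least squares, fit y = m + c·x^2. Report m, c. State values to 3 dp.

m = 2.085, c = 0.967

The normal equations are: 5·m + 166·c = 171;  166·m + 8050·c = 8133.
(Σ1 = 5, Σx^2 = 166, Σx^2·x^2 = 8050, Σy = 171, Σx^2·y = 8133.)
Eliminating c: 8050·(row 1) − 166·(row 2) gives 12694·m = 8050·171 − 166·8133 = 26472, so m = 13236/6347.
Then c = (8133 − 166·(13236/6347))/8050 = 12279/12694.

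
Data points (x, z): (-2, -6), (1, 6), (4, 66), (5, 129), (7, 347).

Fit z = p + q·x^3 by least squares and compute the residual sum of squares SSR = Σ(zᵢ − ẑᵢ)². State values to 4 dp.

The normal system AᵀA·[p, q]ᵀ = Aᵀz is [[5, 525]; [525, 137435]]·[p, q]ᵀ = [542, 139424]ᵀ.
Δ = 5·137435 − 525² = 411550.
p = (542·137435 − 525·139424)/411550 = 129217/41155; q = (5·139424 − 525·542)/411550 = 41257/41155.
Residuals: -46091/41155, 76456/41155, -10687/8231, 22653/41155, 417/41155; SSR = 275508/41155.

SSR = 6.6944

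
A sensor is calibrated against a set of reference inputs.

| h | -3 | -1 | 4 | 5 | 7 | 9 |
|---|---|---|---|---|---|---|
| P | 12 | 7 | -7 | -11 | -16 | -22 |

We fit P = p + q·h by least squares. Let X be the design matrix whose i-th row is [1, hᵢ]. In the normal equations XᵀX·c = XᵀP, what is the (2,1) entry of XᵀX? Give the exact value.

Row 2 ↔ basis h, column 1 ↔ basis 1, so (XᵀX)_{2,1} = Σᵢ h = (-3)·(1) + (-1)·(1) + (4)·(1) + (5)·(1) + (7)·(1) + (9)·(1) = 21.

21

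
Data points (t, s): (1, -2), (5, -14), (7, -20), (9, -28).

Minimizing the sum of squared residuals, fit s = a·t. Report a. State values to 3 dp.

a = -2.974

From the data, Σt·t = 156.
Moment sums: Σt·s = -464.
AᵀA·[a]ᵀ = Aᵀs becomes [[156]]·[a]ᵀ = [-464]ᵀ.
a = (-464)/156 = -2.97436.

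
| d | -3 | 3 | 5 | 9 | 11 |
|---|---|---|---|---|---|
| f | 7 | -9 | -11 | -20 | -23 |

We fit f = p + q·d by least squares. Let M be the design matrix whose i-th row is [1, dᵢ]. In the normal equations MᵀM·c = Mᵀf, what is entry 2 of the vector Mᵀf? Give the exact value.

Entry 2 ↔ basis d, so (Mᵀf)_{2} = Σᵢ (d)·fᵢ = (-3)·(7) + (3)·(-9) + (5)·(-11) + (9)·(-20) + (11)·(-23) = -536.

-536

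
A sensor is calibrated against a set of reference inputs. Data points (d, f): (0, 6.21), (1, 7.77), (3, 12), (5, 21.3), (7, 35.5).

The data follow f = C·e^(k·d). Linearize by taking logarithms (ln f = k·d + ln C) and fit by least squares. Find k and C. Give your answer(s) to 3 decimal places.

Linearized form: ln f = k·d + ln C. From the 5 transformed points,
AᵀA = [[84.0000, 16.0000]; [16.0000, 5]], rhs = [49.7853, 12.9896]ᵀ  (here Σd = 16.0000, Σ(d)² = 84.0000, Σln f = 12.9896, Σd·ln f = 49.7853).
Slope k = (n·Σd·ln f − Σd·Σln f)/(n·Σ(d)² − (Σd)²) = (5·49.7853 − 16.0000·12.9896)/164.0000 = 0.25057; ln C = (Σln f − k·Σd)/n = 1.79610, so C = exp(1.79610) = 6.02610.

k = 0.251, C = 6.026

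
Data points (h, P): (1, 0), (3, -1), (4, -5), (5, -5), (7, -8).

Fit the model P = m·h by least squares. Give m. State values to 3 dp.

The normal system AᵀA·[m]ᵀ = AᵀP is [[100]]·[m]ᵀ = [-104]ᵀ.
m = (-104)/100 = -1.04.

m = -1.040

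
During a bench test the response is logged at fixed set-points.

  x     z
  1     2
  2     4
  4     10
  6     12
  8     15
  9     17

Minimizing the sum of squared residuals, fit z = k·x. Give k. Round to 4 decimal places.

The normal system MᵀM·[k]ᵀ = Mᵀz is [[202]]·[k]ᵀ = [395]ᵀ.
k = 395/202 = 1.95545.

k = 1.9554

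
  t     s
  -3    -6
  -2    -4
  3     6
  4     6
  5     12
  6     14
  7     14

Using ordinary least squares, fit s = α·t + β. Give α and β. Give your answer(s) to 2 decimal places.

α = 2.09, β = 0.03

Entries of AᵀA: Σt·t = 148, Σt = 20, Σ1 = 7.
Moment sums: Σt·s = 310, Σs = 42.
AᵀA·[α, β]ᵀ = Aᵀs becomes [[148, 20]; [20, 7]]·[α, β]ᵀ = [310, 42]ᵀ.
det = 148·7 − 20² = 636.
α = (310·7 − 20·42)/636 = 665/318; β = (148·42 − 20·310)/636 = 4/159.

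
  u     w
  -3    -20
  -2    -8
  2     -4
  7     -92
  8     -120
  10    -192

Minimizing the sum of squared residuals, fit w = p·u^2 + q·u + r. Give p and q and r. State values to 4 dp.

With design matrix M, MᵀM = [[16610, 1828, 230]; [1828, 230, 22]; [230, 22, 6]] and Mᵀw = [-31616, -3456, -436]ᵀ.
Solving the 3×3 system (Gaussian elimination) gives p = -42494/20811, q = 21358/20811, r = 12786/6937.

p = -2.0419, q = 1.0263, r = 1.8432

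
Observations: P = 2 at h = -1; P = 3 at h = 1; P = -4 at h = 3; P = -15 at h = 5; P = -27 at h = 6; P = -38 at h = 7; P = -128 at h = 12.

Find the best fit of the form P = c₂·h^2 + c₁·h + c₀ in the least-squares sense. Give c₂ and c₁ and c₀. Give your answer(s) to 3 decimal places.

c₂ = -0.992, c₁ = 0.972, c₀ = 3.410

The normal equations are: 25141·c₂ + 2439·c₁ + 265·c₀ = -21672;  2439·c₂ + 265·c₁ + 33·c₀ = -2050;  265·c₂ + 33·c₁ + 7·c₀ = -207.
(Σh^2·h^2 = 25141, Σh^2·h = 2439, Σh^2 = 265, Σh·h = 265, Σh = 33, Σ1 = 7, Σh^2·P = -21672, Σh·P = -2050, ΣP = -207.)
Solving the 3×3 system (Gaussian elimination) gives c₂ = -275431/277574, c₁ = 269857/277574, c₀ = 473294/138787.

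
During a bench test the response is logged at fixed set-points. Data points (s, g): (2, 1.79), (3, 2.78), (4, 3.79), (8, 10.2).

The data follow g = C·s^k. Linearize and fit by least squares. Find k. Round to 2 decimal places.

k = 1.26

Linearized form: ln g = k·ln s + ln C. From the 4 transformed points,
Σln s = 5.2575, Σ(ln s)² = 7.9333, Σln g = 5.2594, Σln s·ln g = 8.2032.
Equations: 7.9333·k + 5.2575·ln C = 8.2032;  5.2575·k + 4·ln C = 5.2594.
Solving (det = 4.0919): k = 1.26133, ln C = -0.34301.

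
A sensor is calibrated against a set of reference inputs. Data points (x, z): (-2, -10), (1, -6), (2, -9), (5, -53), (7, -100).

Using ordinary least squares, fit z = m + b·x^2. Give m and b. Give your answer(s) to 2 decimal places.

m = -2.50, b = -1.99

The normal system MᵀM·[m, b]ᵀ = Mᵀz is [[5, 83]; [83, 3059]]·[m, b]ᵀ = [-178, -6307]ᵀ.
Determinant 5·3059 − 83² = 8406.
m = ((-178)·3059 − 83·(-6307))/8406 = -7007/2802; b = (5·(-6307) − 83·(-178))/8406 = -5587/2802.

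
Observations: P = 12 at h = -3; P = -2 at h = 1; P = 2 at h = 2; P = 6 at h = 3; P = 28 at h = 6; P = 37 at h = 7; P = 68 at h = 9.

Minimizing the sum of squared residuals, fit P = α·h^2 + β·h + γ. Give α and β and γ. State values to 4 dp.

α = 0.9647, β = -1.1663, γ = -0.3087

Forming XᵀX = [[10437, 1297, 189]; [1297, 189, 25]; [189, 25, 7]] and XᵀP = [8497, 1023, 151]ᵀ gives XᵀX·[α, β, γ]ᵀ = XᵀP.
Inverting the 3×3 Gram matrix, [α, β, γ]ᵀ = [244767/253736, -42277/36248, -9792/31717]ᵀ.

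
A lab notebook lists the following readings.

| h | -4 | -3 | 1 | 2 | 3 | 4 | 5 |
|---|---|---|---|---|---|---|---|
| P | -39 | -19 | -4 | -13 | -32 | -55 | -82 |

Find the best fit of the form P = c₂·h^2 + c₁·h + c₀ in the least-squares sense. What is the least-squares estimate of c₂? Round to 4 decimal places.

c₂ = -2.9822

Entries of XᵀX: Σh^2·h^2 = 1316, Σh^2·h = 134, Σh^2 = 80, Σh·h = 80, Σh = 8, Σ1 = 7.
Moment sums: Σh^2·P = -4069, Σh·P = -543, ΣP = -244.
Normal equations: [[1316, 134, 80]; [134, 80, 8]; [80, 8, 7]]·[c₂, c₁, c₀]ᵀ = [-4069, -543, -244]ᵀ.
Row-reducing yields c₂ = -278189/93282, c₁ = -180601/93282, c₀ = 22360/15547.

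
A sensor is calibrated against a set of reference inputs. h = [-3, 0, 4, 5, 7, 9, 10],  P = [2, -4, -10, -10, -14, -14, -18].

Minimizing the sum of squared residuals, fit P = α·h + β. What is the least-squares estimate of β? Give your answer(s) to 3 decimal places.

β = -3.248

The normal equations are: 280·α + 32·β = -500;  32·α + 7·β = -68.
(Σh·h = 280, Σh = 32, Σ1 = 7, Σh·P = -500, ΣP = -68.)
Eliminating β: 7·(row 1) − 32·(row 2) gives 936·α = 7·(-500) − 32·(-68) = -1324, so α = -331/234.
Then β = ((-68) − 32·(-331/234))/7 = -380/117.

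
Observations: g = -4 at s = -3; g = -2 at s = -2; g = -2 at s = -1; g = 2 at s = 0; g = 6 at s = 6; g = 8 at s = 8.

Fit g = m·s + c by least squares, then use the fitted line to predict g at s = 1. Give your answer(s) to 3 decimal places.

Entries of XᵀX: Σs·s = 114, Σs = 8, Σ1 = 6.
Moment sums: Σs·g = 118, Σg = 8.
So XᵀX·[m, c]ᵀ = Xᵀg: [[114, 8]; [8, 6]]·[m, c]ᵀ = [118, 8]ᵀ.
Eliminating c: 6·(row 1) − 8·(row 2) gives 620·m = 6·118 − 8·8 = 644, so m = 161/155.
Then c = (8 − 8·(161/155))/6 = -8/155.
At s = 1: ĝ = (161/155)·(1) + (-8/155)·(1) = 153/155.

ĝ = 0.987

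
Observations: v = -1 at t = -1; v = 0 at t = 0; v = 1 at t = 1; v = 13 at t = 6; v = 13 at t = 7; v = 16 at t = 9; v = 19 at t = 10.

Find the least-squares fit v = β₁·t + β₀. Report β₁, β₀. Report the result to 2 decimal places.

Entries of XᵀX: Σt·t = 268, Σt = 32, Σ1 = 7.
Moment sums: Σt·v = 505, Σv = 61.
det = 268·7 − 32² = 852.
β₁ = (505·7 − 32·61)/852 = 1583/852; β₀ = (268·61 − 32·505)/852 = 47/213.

β₁ = 1.86, β₀ = 0.22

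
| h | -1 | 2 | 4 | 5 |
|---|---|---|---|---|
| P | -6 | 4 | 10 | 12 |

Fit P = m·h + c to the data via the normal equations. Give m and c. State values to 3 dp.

Entries of AᵀA: Σh·h = 46, Σh = 10, Σ1 = 4.
Moment sums: Σh·P = 114, ΣP = 20.
Normal equations: [[46, 10]; [10, 4]]·[m, c]ᵀ = [114, 20]ᵀ.
Eliminating c: 4·(row 1) − 10·(row 2) gives 84·m = 4·114 − 10·20 = 256, so m = 64/21.
Then c = (20 − 10·(64/21))/4 = -55/21.

m = 3.048, c = -2.619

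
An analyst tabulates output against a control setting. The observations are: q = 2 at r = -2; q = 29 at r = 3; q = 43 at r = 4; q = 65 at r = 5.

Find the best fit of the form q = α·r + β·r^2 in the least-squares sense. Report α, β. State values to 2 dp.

α = 3.16, β = 1.97

Forming AᵀA = [[54, 208]; [208, 978]] and Aᵀq = [580, 2582]ᵀ gives AᵀA·[α, β]ᵀ = Aᵀq.
Eliminating β: 978·(row 1) − 208·(row 2) gives 9548·α = 978·580 − 208·2582 = 30184, so α = 98/31.
Then β = (2582 − 208·(98/31))/978 = 61/31.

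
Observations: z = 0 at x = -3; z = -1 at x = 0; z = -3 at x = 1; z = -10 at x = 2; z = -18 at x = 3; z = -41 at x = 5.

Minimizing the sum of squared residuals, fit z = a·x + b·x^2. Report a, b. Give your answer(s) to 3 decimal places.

a = -3.000, b = -1.030

The normal system MᵀM·[a, b]ᵀ = Mᵀz is [[48, 134]; [134, 804]]·[a, b]ᵀ = [-282, -1230]ᵀ.
det = 48·804 − 134² = 20636.
a = ((-282)·804 − 134·(-1230))/20636 = -3; b = (48·(-1230) − 134·(-282))/20636 = -69/67.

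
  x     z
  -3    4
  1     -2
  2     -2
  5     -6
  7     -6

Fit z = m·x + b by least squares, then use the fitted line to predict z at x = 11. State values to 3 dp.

Compute the Gram sums: Σx·x = 88, Σx = 12, Σ1 = 5.
Right-hand side: Σx·z = -90, Σz = -12.
Normal equations: [[88, 12]; [12, 5]]·[m, b]ᵀ = [-90, -12]ᵀ.
det = 88·5 − 12² = 296.
m = ((-90)·5 − 12·(-12))/296 = -153/148; b = (88·(-12) − 12·(-90))/296 = 3/37.
At x = 11: ẑ = (-153/148)·(11) + (3/37)·(1) = -1671/148.

ẑ = -11.291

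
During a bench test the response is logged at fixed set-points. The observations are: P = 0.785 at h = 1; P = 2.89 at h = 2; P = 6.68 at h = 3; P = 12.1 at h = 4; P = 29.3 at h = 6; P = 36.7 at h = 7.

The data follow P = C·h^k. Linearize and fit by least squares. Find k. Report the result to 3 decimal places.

Let Y = ln P. Fitting Y = k·ln h + ln C by least squares:
Σln h = 6.9157, Σ(ln h)² = 10.6062, Σln P = 12.1919, Σln h·ln P = 19.3408.
Equations: 10.6062·k + 6.9157·ln C = 19.3408;  6.9157·k + 6·ln C = 12.1919.
Solving (det = 15.8099): k = 2.00693, ln C = -0.28125.

k = 2.007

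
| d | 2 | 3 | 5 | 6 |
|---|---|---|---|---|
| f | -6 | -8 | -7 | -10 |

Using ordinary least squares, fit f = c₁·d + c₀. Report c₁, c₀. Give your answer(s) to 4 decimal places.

c₁ = -0.7000, c₀ = -4.9500

AᵀA·[c₁, c₀]ᵀ = Aᵀf reads: 74·c₁ + 16·c₀ = -131;  16·c₁ + 4·c₀ = -31.
det = 74·4 − 16² = 40.
c₁ = ((-131)·4 − 16·(-31))/40 = -7/10; c₀ = (74·(-31) − 16·(-131))/40 = -99/20.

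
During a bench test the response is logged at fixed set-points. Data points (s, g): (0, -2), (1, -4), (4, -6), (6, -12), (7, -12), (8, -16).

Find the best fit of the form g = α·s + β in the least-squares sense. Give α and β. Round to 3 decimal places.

α = -1.625, β = -1.625

Sums needed: Σs·s = 166, Σs = 26, Σ1 = 6.
Right-hand side: Σs·g = -312, Σg = -52.
Normal equations: [[166, 26]; [26, 6]]·[α, β]ᵀ = [-312, -52]ᵀ.
Eliminating β: 6·(row 1) − 26·(row 2) gives 320·α = 6·(-312) − 26·(-52) = -520, so α = -13/8.
Then β = ((-52) − 26·(-13/8))/6 = -13/8.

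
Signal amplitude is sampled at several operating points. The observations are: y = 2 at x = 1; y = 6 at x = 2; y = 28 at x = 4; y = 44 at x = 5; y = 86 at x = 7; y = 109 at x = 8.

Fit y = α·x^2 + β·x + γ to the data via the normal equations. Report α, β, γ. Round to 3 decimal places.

α = 1.625, β = 0.908, γ = -1.317

Setting ∂/∂α … = 0 gives: 7395·α + 1053·β + 159·γ = 12764;  1053·α + 159·β + 27·γ = 1820;  159·α + 27·β + 6·γ = 275.
(Σx^2·x^2 = 7395, Σx^2·x = 1053, Σx^2 = 159, Σx·x = 159, Σx = 27, Σ1 = 6, Σx^2·y = 12764, Σx·y = 1820, Σy = 275.)
Solving the 3×3 system (Gaussian elimination) gives α = 13/8, β = 109/120, γ = -79/60.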